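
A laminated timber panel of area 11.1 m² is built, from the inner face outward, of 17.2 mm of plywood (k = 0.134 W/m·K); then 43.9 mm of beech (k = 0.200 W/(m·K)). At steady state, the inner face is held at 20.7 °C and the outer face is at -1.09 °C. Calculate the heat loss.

Series thermal resistances, inner to outer:
  R_plywood = L/(kA) = 0.0172/(0.134·11.1) = 0.01156 K/W
  R_beech = L/(kA) = 0.0439/(0.200·11.1) = 0.01977 K/W
ΣR = 0.01156 + 0.01977 = 0.03133 K/W
Q = ΔT/ΣR = (20.7 °C − -1.09 °C)/0.03133 = 695 W

Q = 695 W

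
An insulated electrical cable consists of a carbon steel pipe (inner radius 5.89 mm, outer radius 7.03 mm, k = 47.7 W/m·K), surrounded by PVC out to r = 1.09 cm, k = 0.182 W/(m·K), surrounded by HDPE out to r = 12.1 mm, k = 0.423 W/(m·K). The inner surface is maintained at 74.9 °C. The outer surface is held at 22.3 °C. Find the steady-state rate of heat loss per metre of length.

Q' = 124 W/m

Series thermal resistances, inner to outer:
  R'_carbon steel = ln(0.00703/0.00589)/(2πk) = 0.1769/(2π·47.7) = 5.903×10^-4 m·K/W
  R'_PVC = ln(0.0109/0.00703)/(2πk) = 0.4386/(2π·0.182) = 0.3835 m·K/W
  R'_HDPE = ln(0.0121/0.0109)/(2πk) = 0.1044/(2π·0.423) = 0.03930 m·K/W
ΣR = 5.903×10^-4 + 0.3835 + 0.03930 = 0.4234 m·K/W
Q' = ΔT/ΣR = (74.9 °C − 22.3 °C)/0.4234 = 124 W/m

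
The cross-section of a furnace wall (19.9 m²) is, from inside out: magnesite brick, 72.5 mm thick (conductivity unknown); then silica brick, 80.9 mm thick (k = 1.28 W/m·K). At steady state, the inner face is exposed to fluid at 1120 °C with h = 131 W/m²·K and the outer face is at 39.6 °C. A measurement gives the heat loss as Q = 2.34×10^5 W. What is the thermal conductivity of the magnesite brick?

ΣR = ΔT/Q = |1120 − 39.6|/2.34×10^5 = 0.004617 K/W
Known resistances:
  R_conv,in = 1/(hA) = 1/(131·19.9) = 3.836×10^-4 K/W
  R_silica brick = L/(kA) = 0.0809/(1.28·19.9) = 0.003176 K/W
R_magnesite brick = ΣR − ΣR_known = 0.004617 − 0.003560 = 0.001057 K/W
L/(kA) = 0.001057 ⇒ k = 0.0725/(0.001057·19.9) = 3.45 W/m·K

k = 3.45 W/m·K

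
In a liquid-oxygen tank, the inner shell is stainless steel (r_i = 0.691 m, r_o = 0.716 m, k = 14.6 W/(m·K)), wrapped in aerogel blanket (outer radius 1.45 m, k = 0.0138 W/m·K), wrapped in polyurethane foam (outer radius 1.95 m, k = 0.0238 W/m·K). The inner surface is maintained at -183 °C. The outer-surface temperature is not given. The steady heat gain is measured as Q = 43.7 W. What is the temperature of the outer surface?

T_out = 21.0 °C

Sum the resistances:
  R_stainless steel = (1/0.691 − 1/0.716)/(4πk) = 0.05053/(4π·14.6) = 2.754×10^-4 K/W
  R_aerogel blanket = (1/0.716 − 1/1.45)/(4πk) = 0.7070/(4π·0.0138) = 4.077 K/W
  R_polyurethane foam = (1/1.45 − 1/1.95)/(4πk) = 0.1768/(4π·0.0238) = 0.5913 K/W
ΣR = 4.668 K/W
ΔT = Q·ΣR = 43.7 × 4.668 = 204.0 K
Heat flows inward, so T_out = T_in + ΔT = -183 + 204.0 = 21.0 °C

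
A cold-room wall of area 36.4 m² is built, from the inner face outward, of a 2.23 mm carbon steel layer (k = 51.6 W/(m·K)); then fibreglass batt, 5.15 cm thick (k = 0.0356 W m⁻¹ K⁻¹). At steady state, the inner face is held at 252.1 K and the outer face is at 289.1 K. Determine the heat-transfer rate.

Resistance network (inner→outer):
  R_carbon steel = L/(kA) = 0.00223/(51.6·36.4) = 1.187×10^-6 K/W
  R_fibreglass batt = L/(kA) = 0.0515/(0.0356·36.4) = 0.03974 K/W
ΣR = 1.187×10^-6 + 0.03974 = 0.03974 K/W
Q = ΔT/ΣR = (252.1 K − 289.1 K)/0.03974 = -931 W
(Negative Q ⇒ heat flows inward; heat gain = 931 W.)

Q = 931 W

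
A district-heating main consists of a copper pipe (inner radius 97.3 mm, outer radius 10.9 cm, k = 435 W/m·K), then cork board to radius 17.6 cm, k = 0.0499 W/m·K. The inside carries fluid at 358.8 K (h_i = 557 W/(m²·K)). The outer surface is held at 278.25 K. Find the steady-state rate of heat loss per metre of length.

Resistance network (inner→outer):
  R'_conv,in = 1/(2πr h) = 1/(2π·0.0973·557) = 0.002937 m·K/W
  R'_copper = ln(0.109/0.0973)/(2πk) = 0.1135/(2π·435) = 4.154×10^-5 m·K/W
  R'_cork board = ln(0.176/0.109)/(2πk) = 0.4791/(2π·0.0499) = 1.528 m·K/W
ΣR = 0.002937 + 4.154×10^-5 + 1.528 = 1.531 m·K/W
Q' = ΔT/ΣR = (358.8 K − 278.25 K)/1.531 = 52.6 W/m

Q' = 52.6 W/m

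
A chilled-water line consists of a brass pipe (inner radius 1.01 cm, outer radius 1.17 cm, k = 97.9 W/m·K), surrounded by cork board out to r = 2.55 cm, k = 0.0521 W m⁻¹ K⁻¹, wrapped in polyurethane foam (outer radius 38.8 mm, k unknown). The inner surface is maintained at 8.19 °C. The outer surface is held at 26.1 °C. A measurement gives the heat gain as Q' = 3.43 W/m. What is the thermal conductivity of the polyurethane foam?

ΣR = ΔT/Q' = |8.19 − 26.1|/3.43 = 5.222 m·K/W
Known resistances:
  R'_brass = ln(0.0117/0.0101)/(2πk) = 0.1471/(2π·97.9) = 2.391×10^-4 m·K/W
  R'_cork board = ln(0.0255/0.0117)/(2πk) = 0.7791/(2π·0.0521) = 2.380 m·K/W
R_polyurethane foam = ΣR − ΣR_known = 5.222 − 2.380 = 2.842 m·K/W
ln(r₂/r₁)/(2πk) = 2.842 ⇒ k = 0.4197/(2π·2.842) = 0.0235 W/m·K

k = 0.0235 W/m·K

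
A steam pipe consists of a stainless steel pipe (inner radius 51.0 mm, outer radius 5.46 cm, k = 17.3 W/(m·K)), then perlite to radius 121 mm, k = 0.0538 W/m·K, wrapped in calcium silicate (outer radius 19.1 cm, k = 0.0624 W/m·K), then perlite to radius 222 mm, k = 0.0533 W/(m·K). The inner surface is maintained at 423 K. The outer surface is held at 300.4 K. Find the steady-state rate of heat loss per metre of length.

Q' = 30.9 W/m

Treat each layer as a resistance in series:
  R'_stainless steel = ln(0.0546/0.0510)/(2πk) = 0.06821/(2π·17.3) = 6.275×10^-4 m·K/W
  R'_perlite = ln(0.121/0.0546)/(2πk) = 0.7958/(2π·0.0538) = 2.354 m·K/W
  R'_calcium silicate = ln(0.191/0.121)/(2πk) = 0.4565/(2π·0.0624) = 1.164 m·K/W
  R'_perlite = ln(0.222/0.191)/(2πk) = 0.1504/(2π·0.0533) = 0.4491 m·K/W
ΣR = 6.275×10^-4 + 2.354 + 1.164 + 0.4491 = 3.968 m·K/W
Q' = ΔT/ΣR = (423 K − 300.4 K)/3.968 = 30.9 W/m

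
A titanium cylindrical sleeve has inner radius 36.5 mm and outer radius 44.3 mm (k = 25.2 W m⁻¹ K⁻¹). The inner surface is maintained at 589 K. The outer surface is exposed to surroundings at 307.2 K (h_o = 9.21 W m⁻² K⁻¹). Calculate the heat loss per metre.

Treat each layer as a resistance in series:
  R'_titanium = ln(0.0443/0.0365)/(2πk) = 0.1937/(2π·25.2) = 0.001223 m·K/W
  R'_conv,out = 1/(2πr h) = 1/(2π·0.0443·9.21) = 0.3901 m·K/W
ΣR = 0.001223 + 0.3901 = 0.3913 m·K/W
Q' = ΔT/ΣR = (589 K − 307.2 K)/0.3913 = 720 W/m

Q' = 720 W/m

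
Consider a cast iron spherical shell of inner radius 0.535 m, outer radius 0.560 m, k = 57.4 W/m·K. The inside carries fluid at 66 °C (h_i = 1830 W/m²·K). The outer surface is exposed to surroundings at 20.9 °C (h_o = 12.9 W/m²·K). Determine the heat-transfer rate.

Resistance network (inner→outer):
  R_conv,in = 1/(4πr²h) = 1/(4π·0.535²·1830) = 1.519×10^-4 K/W
  R_cast iron = (1/0.535 − 1/0.560)/(4πk) = 0.08344/(4π·57.4) = 1.157×10^-4 K/W
  R_conv,out = 1/(4πr²h) = 1/(4π·0.560²·12.9) = 0.01967 K/W
ΣR = 1.519×10^-4 + 1.157×10^-4 + 0.01967 = 0.01994 K/W
Q = ΔT/ΣR = (66 °C − 20.9 °C)/0.01994 = 2260 W

Q = 2.26 kW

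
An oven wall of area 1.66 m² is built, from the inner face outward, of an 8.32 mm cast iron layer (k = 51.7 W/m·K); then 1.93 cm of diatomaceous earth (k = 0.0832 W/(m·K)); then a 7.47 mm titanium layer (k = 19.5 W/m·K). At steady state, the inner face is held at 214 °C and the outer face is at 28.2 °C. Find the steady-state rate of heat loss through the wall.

Q = 1330 W

Treat each layer as a resistance in series:
  R_cast iron = L/(kA) = 0.00832/(51.7·1.66) = 9.694×10^-5 K/W
  R_diatomaceous earth = L/(kA) = 0.0193/(0.0832·1.66) = 0.1397 K/W
  R_titanium = L/(kA) = 0.00747/(19.5·1.66) = 2.308×10^-4 K/W
ΣR = 9.694×10^-5 + 0.1397 + 2.308×10^-4 = 0.1400 K/W
Q = ΔT/ΣR = (214 °C − 28.2 °C)/0.1400 = 1330 W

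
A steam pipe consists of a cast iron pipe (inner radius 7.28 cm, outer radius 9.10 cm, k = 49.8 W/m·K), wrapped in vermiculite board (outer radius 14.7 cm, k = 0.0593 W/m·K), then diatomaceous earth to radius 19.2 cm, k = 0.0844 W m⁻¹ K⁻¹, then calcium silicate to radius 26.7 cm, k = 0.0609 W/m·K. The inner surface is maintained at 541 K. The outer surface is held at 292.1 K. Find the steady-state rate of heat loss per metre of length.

Q' = 93.8 W/m

Treat each layer as a resistance in series:
  R'_cast iron = ln(0.0910/0.0728)/(2πk) = 0.2231/(2π·49.8) = 7.131×10^-4 m·K/W
  R'_vermiculite board = ln(0.147/0.0910)/(2πk) = 0.4796/(2π·0.0593) = 1.287 m·K/W
  R'_diatomaceous earth = ln(0.192/0.147)/(2πk) = 0.2671/(2π·0.0844) = 0.5036 m·K/W
  R'_calcium silicate = ln(0.267/0.192)/(2πk) = 0.3298/(2π·0.0609) = 0.8618 m·K/W
ΣR = 7.131×10^-4 + 1.287 + 0.5036 + 0.8618 = 2.653 m·K/W
Q' = ΔT/ΣR = (541 K − 292.1 K)/2.653 = 93.8 W/m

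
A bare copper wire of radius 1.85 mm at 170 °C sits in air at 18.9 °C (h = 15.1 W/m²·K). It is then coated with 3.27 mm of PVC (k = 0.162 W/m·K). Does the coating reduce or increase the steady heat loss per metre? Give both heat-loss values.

increases: 26.5 → 49.4 W/m

Critical radius for a cylinder: r_cr = k/h = 0.0107 m = 1.07 cm.
Outer radius after coating: r₂ = 0.00185 + 0.00327 = 0.00512 m.
Since r₁ < r_cr and r₂ ≤ r_cr, the coating moves toward the maximum at r_cr — heat loss rises.
Bare: R = 1/(2πr₁h) = 5.697 m·K/W; Q = 151.1/5.697 = 26.5 W/m.
Coated: R = R_cond + R_conv = 3.059 m·K/W; Q = 151.1/3.059 = 49.4 W/m.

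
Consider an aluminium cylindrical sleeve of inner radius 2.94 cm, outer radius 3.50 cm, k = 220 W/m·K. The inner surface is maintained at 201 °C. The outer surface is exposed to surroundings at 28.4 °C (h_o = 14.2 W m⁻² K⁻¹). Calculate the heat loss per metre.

Q' = 539 W/m

Treat each layer as a resistance in series:
  R'_aluminium = ln(0.0350/0.0294)/(2πk) = 0.1744/(2π·220) = 1.261×10^-4 m·K/W
  R'_conv,out = 1/(2πr h) = 1/(2π·0.0350·14.2) = 0.3202 m·K/W
ΣR = 1.261×10^-4 + 0.3202 = 0.3203 m·K/W
Q' = ΔT/ΣR = (201 °C − 28.4 °C)/0.3203 = 539 W/m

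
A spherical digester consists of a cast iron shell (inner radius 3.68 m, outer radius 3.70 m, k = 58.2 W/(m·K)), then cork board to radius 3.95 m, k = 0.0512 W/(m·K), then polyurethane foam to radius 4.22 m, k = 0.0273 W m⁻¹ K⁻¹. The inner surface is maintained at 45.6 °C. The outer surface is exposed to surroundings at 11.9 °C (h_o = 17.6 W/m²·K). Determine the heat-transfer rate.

Treat each layer as a resistance in series:
  R_cast iron = (1/3.68 − 1/3.70)/(4πk) = 0.001469/(4π·58.2) = 2.008×10^-6 K/W
  R_cork board = (1/3.70 − 1/3.95)/(4πk) = 0.01711/(4π·0.0512) = 0.02659 K/W
  R_polyurethane foam = (1/3.95 − 1/4.22)/(4πk) = 0.01620/(4π·0.0273) = 0.04722 K/W
  R_conv,out = 1/(4πr²h) = 1/(4π·4.22²·17.6) = 2.539×10^-4 K/W
ΣR = 2.008×10^-6 + 0.02659 + 0.04722 + 2.539×10^-4 = 0.07407 K/W
Q = ΔT/ΣR = (45.6 °C − 11.9 °C)/0.07407 = 455 W

Q = 455 W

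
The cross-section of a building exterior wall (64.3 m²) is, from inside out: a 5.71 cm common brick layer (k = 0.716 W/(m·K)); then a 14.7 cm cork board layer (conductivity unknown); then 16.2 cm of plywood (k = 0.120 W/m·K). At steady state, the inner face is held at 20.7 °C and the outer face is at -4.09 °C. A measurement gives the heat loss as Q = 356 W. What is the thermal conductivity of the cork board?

ΣR = ΔT/Q = |20.7 − -4.09|/356 = 0.06963 K/W
Known resistances:
  R_common brick = L/(kA) = 0.0571/(0.716·64.3) = 0.001240 K/W
  R_plywood = L/(kA) = 0.162/(0.120·64.3) = 0.02100 K/W
R_cork board = ΣR − ΣR_known = 0.06963 − 0.02224 = 0.04739 K/W
L/(kA) = 0.04739 ⇒ k = 0.147/(0.04739·64.3) = 0.0482 W/m·K

k = 0.0482 W/m·K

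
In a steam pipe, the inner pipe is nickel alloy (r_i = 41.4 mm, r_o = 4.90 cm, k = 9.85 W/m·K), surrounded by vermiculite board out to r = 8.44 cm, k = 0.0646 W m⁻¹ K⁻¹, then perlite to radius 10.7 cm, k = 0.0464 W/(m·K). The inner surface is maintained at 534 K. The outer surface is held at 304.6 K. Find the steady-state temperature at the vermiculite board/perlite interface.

T = 391 K

Treat each layer as a resistance in series:
  R'_nickel alloy = ln(0.0490/0.0414)/(2πk) = 0.1685/(2π·9.85) = 0.002723 m·K/W
  R'_vermiculite board = ln(0.0844/0.0490)/(2πk) = 0.5437/(2π·0.0646) = 1.340 m·K/W
  R'_perlite = ln(0.107/0.0844)/(2πk) = 0.2373/(2π·0.0464) = 0.8138 m·K/W
ΣR = 0.002723 + 1.340 + 0.8138 = 2.157 m·K/W
Q' = ΔT/ΣR = (534 K − 304.6 K)/2.157 = 106.4 W/m
From the inner boundary to the vermiculite board/perlite interface, ΣR_partial = 1.343 m·K/W.
T_interface = T_in − Q'·ΣR_partial = 534 K − (106.4)(1.343) = 391 K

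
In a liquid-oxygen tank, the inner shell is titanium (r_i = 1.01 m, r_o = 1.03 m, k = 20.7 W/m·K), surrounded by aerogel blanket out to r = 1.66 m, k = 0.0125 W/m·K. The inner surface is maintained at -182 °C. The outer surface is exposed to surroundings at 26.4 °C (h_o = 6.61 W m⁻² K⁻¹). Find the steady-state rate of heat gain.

Q = 88.7 W

Series thermal resistances, inner to outer:
  R_titanium = (1/1.01 − 1/1.03)/(4πk) = 0.01923/(4π·20.7) = 7.391×10^-5 K/W
  R_aerogel blanket = (1/1.03 − 1/1.66)/(4πk) = 0.3685/(4π·0.0125) = 2.346 K/W
  R_conv,out = 1/(4πr²h) = 1/(4π·1.66²·6.61) = 0.004369 K/W
ΣR = 7.391×10^-5 + 2.346 + 0.004369 = 2.350 K/W
Q = ΔT/ΣR = (-182 °C − 26.4 °C)/2.350 = -88.7 W
(Negative Q ⇒ heat flows inward; heat gain = 88.7 W.)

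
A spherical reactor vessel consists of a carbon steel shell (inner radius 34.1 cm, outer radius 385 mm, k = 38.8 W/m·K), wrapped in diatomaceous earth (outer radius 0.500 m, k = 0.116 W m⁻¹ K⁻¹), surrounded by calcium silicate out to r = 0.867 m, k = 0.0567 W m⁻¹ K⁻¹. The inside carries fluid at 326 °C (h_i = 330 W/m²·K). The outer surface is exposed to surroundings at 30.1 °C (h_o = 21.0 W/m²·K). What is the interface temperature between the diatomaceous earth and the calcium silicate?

T = 250 °C

Treat each layer as a resistance in series:
  R_conv,in = 1/(4πr²h) = 1/(4π·0.341²·330) = 0.002074 K/W
  R_carbon steel = (1/0.341 − 1/0.385)/(4πk) = 0.3351/(4π·38.8) = 6.874×10^-4 K/W
  R_diatomaceous earth = (1/0.385 − 1/0.500)/(4πk) = 0.5974/(4π·0.116) = 0.4098 K/W
  R_calcium silicate = (1/0.500 − 1/0.867)/(4πk) = 0.8466/(4π·0.0567) = 1.188 K/W
  R_conv,out = 1/(4πr²h) = 1/(4π·0.867²·21.0) = 0.005041 K/W
ΣR = 0.002074 + 6.874×10^-4 + 0.4098 + 1.188 + 0.005041 = 1.606 K/W
Q = ΔT/ΣR = (326 °C − 30.1 °C)/1.606 = 184.2 W
From the inner boundary to the diatomaceous earth/calcium silicate interface, ΣR_partial = 0.4126 K/W.
T_interface = T_in − Q·ΣR_partial = 326 °C − (184.2)(0.4126) = 250 °C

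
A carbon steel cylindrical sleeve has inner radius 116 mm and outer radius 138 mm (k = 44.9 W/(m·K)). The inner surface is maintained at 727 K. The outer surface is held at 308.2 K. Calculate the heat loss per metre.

Q' = 2πk·ΔT/ln(r₂/r₁) = 2π × 44.9 × 418.8 / ln(0.138/0.116) = 6.80×10^5 W/m

Q' = 680 kW/m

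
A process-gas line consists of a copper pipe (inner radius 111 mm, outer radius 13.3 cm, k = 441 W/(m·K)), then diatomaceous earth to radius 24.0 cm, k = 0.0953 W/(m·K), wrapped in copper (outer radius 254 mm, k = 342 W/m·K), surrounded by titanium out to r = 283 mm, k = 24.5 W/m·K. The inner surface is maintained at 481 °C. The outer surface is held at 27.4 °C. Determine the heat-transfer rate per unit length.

Q' = 460 W/m

Treat each layer as a resistance in series:
  R'_copper = ln(0.133/0.111)/(2πk) = 0.1808/(2π·441) = 6.526×10^-5 m·K/W
  R'_diatomaceous earth = ln(0.240/0.133)/(2πk) = 0.5903/(2π·0.0953) = 0.9858 m·K/W
  R'_copper = ln(0.254/0.240)/(2πk) = 0.05670/(2π·342) = 2.638×10^-5 m·K/W
  R'_titanium = ln(0.283/0.254)/(2πk) = 0.1081/(2π·24.5) = 7.023×10^-4 m·K/W
ΣR = 6.526×10^-5 + 0.9858 + 2.638×10^-5 + 7.023×10^-4 = 0.9866 m·K/W
Q' = ΔT/ΣR = (481 °C − 27.4 °C)/0.9866 = 460 W/m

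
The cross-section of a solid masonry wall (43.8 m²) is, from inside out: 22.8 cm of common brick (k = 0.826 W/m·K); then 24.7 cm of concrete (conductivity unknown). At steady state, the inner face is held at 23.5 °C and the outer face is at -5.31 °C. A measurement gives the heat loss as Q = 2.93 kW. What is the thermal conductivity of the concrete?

ΣR = ΔT/Q = |23.5 − -5.31|/2930 = 0.009833 K/W
Known resistances:
  R_common brick = L/(kA) = 0.228/(0.826·43.8) = 0.006302 K/W
R_concrete = ΣR − ΣR_known = 0.009833 − 0.006302 = 0.003531 K/W
L/(kA) = 0.003531 ⇒ k = 0.247/(0.003531·43.8) = 1.60 W/m·K

k = 1.60 W/m·K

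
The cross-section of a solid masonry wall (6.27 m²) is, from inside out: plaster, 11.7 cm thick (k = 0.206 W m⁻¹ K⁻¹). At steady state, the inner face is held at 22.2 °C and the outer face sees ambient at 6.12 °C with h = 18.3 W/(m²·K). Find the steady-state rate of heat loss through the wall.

Q = 162 W

Series thermal resistances, inner to outer:
  R_plaster = L/(kA) = 0.117/(0.206·6.27) = 0.09058 K/W
  R_conv,out = 1/(hA) = 1/(18.3·6.27) = 0.008715 K/W
ΣR = 0.09058 + 0.008715 = 0.09929 K/W
Q = ΔT/ΣR = (22.2 °C − 6.12 °C)/0.09929 = 162 W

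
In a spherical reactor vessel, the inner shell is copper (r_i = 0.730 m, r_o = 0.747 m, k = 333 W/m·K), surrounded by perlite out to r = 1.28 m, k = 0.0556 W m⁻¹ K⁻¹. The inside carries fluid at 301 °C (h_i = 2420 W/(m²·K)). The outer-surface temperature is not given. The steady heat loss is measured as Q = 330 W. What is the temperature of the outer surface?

Series resistances:
  R_conv,in = 1/(4πr²h) = 1/(4π·0.730²·2420) = 6.171×10^-5 K/W
  R_copper = (1/0.730 − 1/0.747)/(4πk) = 0.03117/(4π·333) = 7.450×10^-6 K/W
  R_perlite = (1/0.747 − 1/1.28)/(4πk) = 0.5574/(4π·0.0556) = 0.7978 K/W
ΣR = 0.7979 K/W
ΔT = Q·ΣR = 330 × 0.7979 = 263.3 K
Heat flows outward, so T_out = T_in − ΔT = 301 − 263.3 = 37.7 °C

T_out = 37.7 °C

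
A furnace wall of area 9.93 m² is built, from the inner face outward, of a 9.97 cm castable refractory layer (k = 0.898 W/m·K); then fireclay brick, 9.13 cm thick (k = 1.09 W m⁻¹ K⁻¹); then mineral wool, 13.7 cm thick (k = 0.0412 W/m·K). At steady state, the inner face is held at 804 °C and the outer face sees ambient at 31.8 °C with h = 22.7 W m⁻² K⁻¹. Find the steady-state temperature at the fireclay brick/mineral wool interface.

Treat each layer as a resistance in series:
  R_castable refractory = L/(kA) = 0.0997/(0.898·9.93) = 0.01118 K/W
  R_fireclay brick = L/(kA) = 0.0913/(1.09·9.93) = 0.008435 K/W
  R_mineral wool = L/(kA) = 0.137/(0.0412·9.93) = 0.3349 K/W
  R_conv,out = 1/(hA) = 1/(22.7·9.93) = 0.004436 K/W
ΣR = 0.01118 + 0.008435 + 0.3349 + 0.004436 = 0.3590 K/W
Q = ΔT/ΣR = (804 °C − 31.8 °C)/0.3590 = 2151 W
From the inner boundary to the fireclay brick/mineral wool interface, ΣR_partial = 0.01962 K/W.
T_interface = T_in − Q·ΣR_partial = 804 °C − (2151)(0.01962) = 762 °C

T = 762 °C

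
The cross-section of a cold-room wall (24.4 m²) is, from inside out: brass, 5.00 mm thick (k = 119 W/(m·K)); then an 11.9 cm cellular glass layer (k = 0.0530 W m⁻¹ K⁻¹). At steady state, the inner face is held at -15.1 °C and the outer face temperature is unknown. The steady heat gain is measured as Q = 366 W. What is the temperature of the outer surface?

Sum the resistances:
  R_brass = L/(kA) = 0.00500/(119·24.4) = 1.722×10^-6 K/W
  R_cellular glass = L/(kA) = 0.119/(0.0530·24.4) = 0.09202 K/W
ΣR = 0.09202 K/W
ΔT = Q·ΣR = 366 × 0.09202 = 33.68 K
Heat flows inward, so T_out = T_in + ΔT = -15.1 + 33.68 = 18.6 °C

T_out = 18.6 °C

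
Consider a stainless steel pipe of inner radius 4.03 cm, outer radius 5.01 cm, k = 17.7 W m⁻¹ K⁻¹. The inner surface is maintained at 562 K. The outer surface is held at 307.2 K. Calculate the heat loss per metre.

Q' = 2πk·ΔT/ln(r₂/r₁) = 2π × 17.7 × 254.8 / ln(0.0501/0.0403) = 1.30×10^5 W/m

Q' = 1.30×10^5 W/m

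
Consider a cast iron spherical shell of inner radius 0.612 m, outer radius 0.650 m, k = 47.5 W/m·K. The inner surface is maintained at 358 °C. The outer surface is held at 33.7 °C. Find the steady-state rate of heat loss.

Q = 4πk·ΔT/(1/r₁ − 1/r₂) = 4π × 47.5 × 324.3 / (1/0.612 − 1/0.650) = 2.03×10^6 W

Q = 2.03×10^6 W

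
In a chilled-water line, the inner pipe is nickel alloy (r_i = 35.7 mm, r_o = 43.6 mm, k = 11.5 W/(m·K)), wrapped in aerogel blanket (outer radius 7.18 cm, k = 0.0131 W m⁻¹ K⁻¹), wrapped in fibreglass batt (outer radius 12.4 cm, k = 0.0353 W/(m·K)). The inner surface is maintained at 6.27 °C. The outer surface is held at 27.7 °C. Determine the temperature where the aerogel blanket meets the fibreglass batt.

Series thermal resistances, inner to outer:
  R'_nickel alloy = ln(0.0436/0.0357)/(2πk) = 0.1999/(2π·11.5) = 0.002767 m·K/W
  R'_aerogel blanket = ln(0.0718/0.0436)/(2πk) = 0.4988/(2π·0.0131) = 6.060 m·K/W
  R'_fibreglass batt = ln(0.124/0.0718)/(2πk) = 0.5464/(2π·0.0353) = 2.464 m·K/W
ΣR = 0.002767 + 6.060 + 2.464 = 8.527 m·K/W
Q' = ΔT/ΣR = (6.27 °C − 27.7 °C)/8.527 = -2.513 W/m
From the inner boundary to the aerogel blanket/fibreglass batt interface, ΣR_partial = 6.063 m·K/W.
T_interface = T_in − Q'·ΣR_partial = 6.27 °C − (-2.513)(6.063) = 21.5 °C

T = 21.5 °C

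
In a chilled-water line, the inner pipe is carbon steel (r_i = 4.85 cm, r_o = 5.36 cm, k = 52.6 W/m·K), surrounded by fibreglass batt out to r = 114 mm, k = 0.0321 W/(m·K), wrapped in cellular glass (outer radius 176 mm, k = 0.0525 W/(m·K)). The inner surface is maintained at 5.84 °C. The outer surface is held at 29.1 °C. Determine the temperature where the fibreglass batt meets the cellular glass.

Treat each layer as a resistance in series:
  R'_carbon steel = ln(0.0536/0.0485)/(2πk) = 0.09999/(2π·52.6) = 3.025×10^-4 m·K/W
  R'_fibreglass batt = ln(0.114/0.0536)/(2πk) = 0.7546/(2π·0.0321) = 3.742 m·K/W
  R'_cellular glass = ln(0.176/0.114)/(2πk) = 0.4343/(2π·0.0525) = 1.317 m·K/W
ΣR = 3.025×10^-4 + 3.742 + 1.317 = 5.059 m·K/W
Q' = ΔT/ΣR = (5.84 °C − 29.1 °C)/5.059 = -4.598 W/m
From the inner boundary to the fibreglass batt/cellular glass interface, ΣR_partial = 3.742 m·K/W.
T_interface = T_in − Q'·ΣR_partial = 5.84 °C − (-4.598)(3.742) = 23.0 °C

T = 23.0 °C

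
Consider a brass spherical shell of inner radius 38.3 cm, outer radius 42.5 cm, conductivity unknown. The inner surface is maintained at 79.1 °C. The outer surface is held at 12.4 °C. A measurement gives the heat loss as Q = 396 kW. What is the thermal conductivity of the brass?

k = 122 W/m·K

ΣR = ΔT/Q = |79.1 − 12.4|/3.96×10^5 = 1.684×10^-4 K/W
(1/r₁−1/r₂)/(4πk) = 1.684×10^-4 ⇒ k = 0.2580/(4π·1.684×10^-4) = 122 W/m·K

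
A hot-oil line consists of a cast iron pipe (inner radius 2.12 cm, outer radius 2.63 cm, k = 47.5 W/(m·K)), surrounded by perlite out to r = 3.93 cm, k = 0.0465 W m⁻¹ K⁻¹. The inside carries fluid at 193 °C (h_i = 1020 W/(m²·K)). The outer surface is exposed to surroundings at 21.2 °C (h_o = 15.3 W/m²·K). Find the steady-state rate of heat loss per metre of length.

Q' = 104 W/m

Treat each layer as a resistance in series:
  R'_conv,in = 1/(2πr h) = 1/(2π·0.0212·1020) = 0.007360 m·K/W
  R'_cast iron = ln(0.0263/0.0212)/(2πk) = 0.2156/(2π·47.5) = 7.223×10^-4 m·K/W
  R'_perlite = ln(0.0393/0.0263)/(2πk) = 0.4017/(2π·0.0465) = 1.375 m·K/W
  R'_conv,out = 1/(2πr h) = 1/(2π·0.0393·15.3) = 0.2647 m·K/W
ΣR = 0.007360 + 7.223×10^-4 + 1.375 + 0.2647 = 1.648 m·K/W
Q' = ΔT/ΣR = (193 °C − 21.2 °C)/1.648 = 104 W/m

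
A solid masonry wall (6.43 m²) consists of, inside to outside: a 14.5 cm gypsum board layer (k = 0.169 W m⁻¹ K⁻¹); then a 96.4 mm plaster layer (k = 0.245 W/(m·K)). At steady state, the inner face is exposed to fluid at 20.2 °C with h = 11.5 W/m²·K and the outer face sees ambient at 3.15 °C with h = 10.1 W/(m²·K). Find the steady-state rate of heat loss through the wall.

Q = 76.3 W

Series thermal resistances, inner to outer:
  R_conv,in = 1/(hA) = 1/(11.5·6.43) = 0.01352 K/W
  R_gypsum board = L/(kA) = 0.145/(0.169·6.43) = 0.1334 K/W
  R_plaster = L/(kA) = 0.0964/(0.245·6.43) = 0.06119 K/W
  R_conv,out = 1/(hA) = 1/(10.1·6.43) = 0.01540 K/W
ΣR = 0.01352 + 0.1334 + 0.06119 + 0.01540 = 0.2235 K/W
Q = ΔT/ΣR = (20.2 °C − 3.15 °C)/0.2235 = 76.3 W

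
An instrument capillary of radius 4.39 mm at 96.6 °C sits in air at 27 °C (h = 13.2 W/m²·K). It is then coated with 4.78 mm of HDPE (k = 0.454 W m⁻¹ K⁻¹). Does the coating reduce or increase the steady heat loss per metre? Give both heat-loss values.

increases: 25.3 → 44.2 W/m

Critical radius for a cylinder: r_cr = k/h = 0.0344 m = 3.44 cm.
Outer radius after coating: r₂ = 0.00439 + 0.00478 = 0.00917 m.
Since r₁ < r_cr and r₂ ≤ r_cr, the coating moves toward the maximum at r_cr — heat loss rises.
Bare: R = 1/(2πr₁h) = 2.747 m·K/W; Q = 69.6/2.747 = 25.3 W/m.
Coated: R = R_cond + R_conv = 1.573 m·K/W; Q = 69.6/1.573 = 44.2 W/m.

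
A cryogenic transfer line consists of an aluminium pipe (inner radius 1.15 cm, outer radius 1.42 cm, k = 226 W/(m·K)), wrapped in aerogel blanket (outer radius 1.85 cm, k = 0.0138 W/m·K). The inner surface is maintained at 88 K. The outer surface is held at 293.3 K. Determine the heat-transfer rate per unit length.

Q' = 67.3 W/m

Resistance network (inner→outer):
  R'_aluminium = ln(0.0142/0.0115)/(2πk) = 0.2109/(2π·226) = 1.485×10^-4 m·K/W
  R'_aerogel blanket = ln(0.0185/0.0142)/(2πk) = 0.2645/(2π·0.0138) = 3.051 m·K/W
ΣR = 1.485×10^-4 + 3.051 = 3.051 m·K/W
Q' = ΔT/ΣR = (88 K − 293.3 K)/3.051 = -67.3 W/m
(Negative Q' ⇒ heat flows inward; heat gain = 67.3 W/m.)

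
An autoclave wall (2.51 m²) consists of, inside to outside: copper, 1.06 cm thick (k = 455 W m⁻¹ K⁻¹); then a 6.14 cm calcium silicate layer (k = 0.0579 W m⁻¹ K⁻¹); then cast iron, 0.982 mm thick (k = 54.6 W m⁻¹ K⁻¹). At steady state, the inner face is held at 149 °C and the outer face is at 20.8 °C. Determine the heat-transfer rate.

Resistance network (inner→outer):
  R_copper = L/(kA) = 0.0106/(455·2.51) = 9.282×10^-6 K/W
  R_calcium silicate = L/(kA) = 0.0614/(0.0579·2.51) = 0.4225 K/W
  R_cast iron = L/(kA) = 9.82×10^-4/(54.6·2.51) = 7.165×10^-6 K/W
ΣR = 9.282×10^-6 + 0.4225 + 7.165×10^-6 = 0.4225 K/W
Q = ΔT/ΣR = (149 °C − 20.8 °C)/0.4225 = 303 W

Q = 303 W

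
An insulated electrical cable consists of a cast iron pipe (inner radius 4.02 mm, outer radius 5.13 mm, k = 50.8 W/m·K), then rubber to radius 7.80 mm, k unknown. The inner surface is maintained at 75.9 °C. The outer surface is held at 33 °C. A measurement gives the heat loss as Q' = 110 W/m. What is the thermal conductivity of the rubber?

k = 0.171 W/m·K

ΣR = ΔT/Q' = |75.9 − 33|/110 = 0.3900 m·K/W
Known resistances:
  R'_cast iron = ln(0.00513/0.00402)/(2πk) = 0.2438/(2π·50.8) = 7.639×10^-4 m·K/W
R_rubber = ΣR − ΣR_known = 0.3900 − 7.639×10^-4 = 0.3892 m·K/W
ln(r₂/r₁)/(2πk) = 0.3892 ⇒ k = 0.4190/(2π·0.3892) = 0.171 W/m·K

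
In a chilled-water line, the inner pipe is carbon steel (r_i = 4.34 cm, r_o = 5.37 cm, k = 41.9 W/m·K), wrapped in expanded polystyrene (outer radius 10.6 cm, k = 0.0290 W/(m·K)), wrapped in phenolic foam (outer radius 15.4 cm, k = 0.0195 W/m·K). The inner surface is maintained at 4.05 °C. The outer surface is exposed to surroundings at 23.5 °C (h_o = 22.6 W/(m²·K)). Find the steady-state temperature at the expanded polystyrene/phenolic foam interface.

Resistance network (inner→outer):
  R'_carbon steel = ln(0.0537/0.0434)/(2πk) = 0.2130/(2π·41.9) = 8.089×10^-4 m·K/W
  R'_expanded polystyrene = ln(0.106/0.0537)/(2πk) = 0.6800/(2π·0.0290) = 3.732 m·K/W
  R'_phenolic foam = ln(0.154/0.106)/(2πk) = 0.3735/(2π·0.0195) = 3.049 m·K/W
  R'_conv,out = 1/(2πr h) = 1/(2π·0.154·22.6) = 0.04573 m·K/W
ΣR = 8.089×10^-4 + 3.732 + 3.049 + 0.04573 = 6.828 m·K/W
Q' = ΔT/ΣR = (4.05 °C − 23.5 °C)/6.828 = -2.849 W/m
From the inner boundary to the expanded polystyrene/phenolic foam interface, ΣR_partial = 3.733 m·K/W.
T_interface = T_in − Q'·ΣR_partial = 4.05 °C − (-2.849)(3.733) = 14.7 °C

T = 14.7 °C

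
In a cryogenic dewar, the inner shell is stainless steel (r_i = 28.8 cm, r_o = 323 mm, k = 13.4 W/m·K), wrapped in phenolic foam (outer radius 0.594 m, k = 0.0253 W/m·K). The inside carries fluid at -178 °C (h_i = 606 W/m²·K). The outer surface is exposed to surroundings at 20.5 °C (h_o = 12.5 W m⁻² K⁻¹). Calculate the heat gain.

Resistance network (inner→outer):
  R_conv,in = 1/(4πr²h) = 1/(4π·0.288²·606) = 0.001583 K/W
  R_stainless steel = (1/0.288 − 1/0.323)/(4πk) = 0.3762/(4π·13.4) = 0.002234 K/W
  R_phenolic foam = (1/0.323 − 1/0.594)/(4πk) = 1.412/(4π·0.0253) = 4.443 K/W
  R_conv,out = 1/(4πr²h) = 1/(4π·0.594²·12.5) = 0.01804 K/W
ΣR = 0.001583 + 0.002234 + 4.443 + 0.01804 = 4.465 K/W
Q = ΔT/ΣR = (-178 °C − 20.5 °C)/4.465 = -44.5 W
(Negative Q ⇒ heat flows inward; heat gain = 44.5 W.)

Q = 44.5 W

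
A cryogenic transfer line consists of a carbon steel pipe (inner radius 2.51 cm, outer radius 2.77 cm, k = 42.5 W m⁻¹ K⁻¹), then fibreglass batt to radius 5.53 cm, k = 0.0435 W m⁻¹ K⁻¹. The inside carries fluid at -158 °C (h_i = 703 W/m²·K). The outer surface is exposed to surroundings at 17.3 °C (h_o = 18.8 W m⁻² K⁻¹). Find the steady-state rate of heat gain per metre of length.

Treat each layer as a resistance in series:
  R'_conv,in = 1/(2πr h) = 1/(2π·0.0251·703) = 0.009020 m·K/W
  R'_carbon steel = ln(0.0277/0.0251)/(2πk) = 0.09856/(2π·42.5) = 3.691×10^-4 m·K/W
  R'_fibreglass batt = ln(0.0553/0.0277)/(2πk) = 0.6913/(2π·0.0435) = 2.529 m·K/W
  R'_conv,out = 1/(2πr h) = 1/(2π·0.0553·18.8) = 0.1531 m·K/W
ΣR = 0.009020 + 3.691×10^-4 + 2.529 + 0.1531 = 2.691 m·K/W
Q' = ΔT/ΣR = (-158 °C − 17.3 °C)/2.691 = -65.1 W/m
(Negative Q' ⇒ heat flows inward; heat gain = 65.1 W/m.)

Q' = 65.1 W/m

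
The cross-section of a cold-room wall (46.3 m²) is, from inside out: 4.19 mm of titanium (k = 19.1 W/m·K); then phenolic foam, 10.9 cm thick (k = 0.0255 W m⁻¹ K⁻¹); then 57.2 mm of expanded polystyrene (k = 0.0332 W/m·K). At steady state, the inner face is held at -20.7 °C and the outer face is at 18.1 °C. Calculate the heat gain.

Treat each layer as a resistance in series:
  R_titanium = L/(kA) = 0.00419/(19.1·46.3) = 4.738×10^-6 K/W
  R_phenolic foam = L/(kA) = 0.109/(0.0255·46.3) = 0.09232 K/W
  R_expanded polystyrene = L/(kA) = 0.0572/(0.0332·46.3) = 0.03721 K/W
ΣR = 4.738×10^-6 + 0.09232 + 0.03721 = 0.1295 K/W
Q = ΔT/ΣR = (-20.7 °C − 18.1 °C)/0.1295 = -300 W
(Negative Q ⇒ heat flows inward; heat gain = 300 W.)

Q = 300 W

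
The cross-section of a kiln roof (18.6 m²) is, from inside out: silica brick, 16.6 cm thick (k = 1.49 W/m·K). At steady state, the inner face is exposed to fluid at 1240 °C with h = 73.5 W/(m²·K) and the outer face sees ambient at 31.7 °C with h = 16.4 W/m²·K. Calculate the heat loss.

Treat each layer as a resistance in series:
  R_conv,in = 1/(hA) = 1/(73.5·18.6) = 7.315×10^-4 K/W
  R_silica brick = L/(kA) = 0.166/(1.49·18.6) = 0.005990 K/W
  R_conv,out = 1/(hA) = 1/(16.4·18.6) = 0.003278 K/W
ΣR = 7.315×10^-4 + 0.005990 + 0.003278 = 0.009999 K/W
Q = ΔT/ΣR = (1240 °C − 31.7 °C)/0.009999 = 1.21×10^5 W

Q = 121 kW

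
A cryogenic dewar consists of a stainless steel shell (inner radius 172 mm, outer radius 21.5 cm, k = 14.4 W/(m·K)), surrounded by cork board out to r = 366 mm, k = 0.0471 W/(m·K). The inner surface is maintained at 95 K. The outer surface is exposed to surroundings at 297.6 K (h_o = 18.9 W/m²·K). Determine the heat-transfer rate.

Q = 61.8 W

Treat each layer as a resistance in series:
  R_stainless steel = (1/0.172 − 1/0.215)/(4πk) = 1.163/(4π·14.4) = 0.006426 K/W
  R_cork board = (1/0.215 − 1/0.366)/(4πk) = 1.919/(4π·0.0471) = 3.242 K/W
  R_conv,out = 1/(4πr²h) = 1/(4π·0.366²·18.9) = 0.03143 K/W
ΣR = 0.006426 + 3.242 + 0.03143 = 3.280 K/W
Q = ΔT/ΣR = (95 K − 297.6 K)/3.280 = -61.8 W
(Negative Q ⇒ heat flows inward; heat gain = 61.8 W.)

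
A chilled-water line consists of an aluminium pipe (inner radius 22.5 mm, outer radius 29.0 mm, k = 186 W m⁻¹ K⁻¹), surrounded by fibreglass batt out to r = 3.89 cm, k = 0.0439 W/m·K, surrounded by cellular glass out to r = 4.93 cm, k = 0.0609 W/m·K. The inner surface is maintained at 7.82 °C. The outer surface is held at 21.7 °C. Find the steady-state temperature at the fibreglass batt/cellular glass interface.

Series thermal resistances, inner to outer:
  R'_aluminium = ln(0.0290/0.0225)/(2πk) = 0.2538/(2π·186) = 2.172×10^-4 m·K/W
  R'_fibreglass batt = ln(0.0389/0.0290)/(2πk) = 0.2937/(2π·0.0439) = 1.065 m·K/W
  R'_cellular glass = ln(0.0493/0.0389)/(2πk) = 0.2369/(2π·0.0609) = 0.6192 m·K/W
ΣR = 2.172×10^-4 + 1.065 + 0.6192 = 1.684 m·K/W
Q' = ΔT/ΣR = (7.82 °C − 21.7 °C)/1.684 = -8.242 W/m
From the inner boundary to the fibreglass batt/cellular glass interface, ΣR_partial = 1.065 m·K/W.
T_interface = T_in − Q'·ΣR_partial = 7.82 °C − (-8.242)(1.065) = 16.6 °C

T = 16.6 °C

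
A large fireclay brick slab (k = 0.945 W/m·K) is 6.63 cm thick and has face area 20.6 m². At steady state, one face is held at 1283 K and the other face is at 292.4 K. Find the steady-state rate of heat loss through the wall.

Q = 2.91×10^5 W

Q = kA·ΔT/L = 0.945 × 20.6 × |1283 K − 292.4 K| / 0.0663 = 2.91×10^5 W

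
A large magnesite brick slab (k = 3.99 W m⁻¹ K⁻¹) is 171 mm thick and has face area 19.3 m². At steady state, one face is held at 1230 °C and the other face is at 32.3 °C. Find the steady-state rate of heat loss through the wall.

Q = kA·ΔT/L = 3.99 × 19.3 × |1230 °C − 32.3 °C| / 0.171 = 5.39×10^5 W

Q = 5.39×10^5 W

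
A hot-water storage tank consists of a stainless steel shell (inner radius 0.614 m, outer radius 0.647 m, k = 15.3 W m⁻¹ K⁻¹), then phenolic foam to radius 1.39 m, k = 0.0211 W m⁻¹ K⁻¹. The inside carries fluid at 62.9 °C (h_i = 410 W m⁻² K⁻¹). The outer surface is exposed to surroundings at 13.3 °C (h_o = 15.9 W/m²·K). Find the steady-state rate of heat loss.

Q = 15.9 W

Resistance network (inner→outer):
  R_conv,in = 1/(4πr²h) = 1/(4π·0.614²·410) = 5.148×10^-4 K/W
  R_stainless steel = (1/0.614 − 1/0.647)/(4πk) = 0.08307/(4π·15.3) = 4.321×10^-4 K/W
  R_phenolic foam = (1/0.647 − 1/1.39)/(4πk) = 0.8262/(4π·0.0211) = 3.116 K/W
  R_conv,out = 1/(4πr²h) = 1/(4π·1.39²·15.9) = 0.002590 K/W
ΣR = 5.148×10^-4 + 4.321×10^-4 + 3.116 + 0.002590 = 3.120 K/W
Q = ΔT/ΣR = (62.9 °C − 13.3 °C)/3.120 = 15.9 W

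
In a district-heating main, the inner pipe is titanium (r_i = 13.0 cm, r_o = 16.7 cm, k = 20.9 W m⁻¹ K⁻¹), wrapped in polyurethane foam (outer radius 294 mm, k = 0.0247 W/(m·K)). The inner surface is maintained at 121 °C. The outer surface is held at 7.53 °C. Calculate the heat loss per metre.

Q' = 31.1 W/m

Resistance network (inner→outer):
  R'_titanium = ln(0.167/0.130)/(2πk) = 0.2505/(2π·20.9) = 0.001907 m·K/W
  R'_polyurethane foam = ln(0.294/0.167)/(2πk) = 0.5656/(2π·0.0247) = 3.644 m·K/W
ΣR = 0.001907 + 3.644 = 3.646 m·K/W
Q' = ΔT/ΣR = (121 °C − 7.53 °C)/3.646 = 31.1 W/m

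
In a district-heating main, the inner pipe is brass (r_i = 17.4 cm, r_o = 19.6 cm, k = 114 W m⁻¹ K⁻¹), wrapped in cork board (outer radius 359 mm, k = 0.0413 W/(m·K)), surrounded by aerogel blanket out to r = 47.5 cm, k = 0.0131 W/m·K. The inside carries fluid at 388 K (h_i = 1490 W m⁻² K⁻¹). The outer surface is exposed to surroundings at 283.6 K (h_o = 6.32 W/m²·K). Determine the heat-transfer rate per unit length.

Q' = 18.0 W/m

Resistance network (inner→outer):
  R'_conv,in = 1/(2πr h) = 1/(2π·0.174·1490) = 6.139×10^-4 m·K/W
  R'_brass = ln(0.196/0.174)/(2πk) = 0.1191/(2π·114) = 1.662×10^-4 m·K/W
  R'_cork board = ln(0.359/0.196)/(2πk) = 0.6052/(2π·0.0413) = 2.332 m·K/W
  R'_aerogel blanket = ln(0.475/0.359)/(2πk) = 0.2800/(2π·0.0131) = 3.402 m·K/W
  R'_conv,out = 1/(2πr h) = 1/(2π·0.475·6.32) = 0.05302 m·K/W
ΣR = 6.139×10^-4 + 1.662×10^-4 + 2.332 + 3.402 + 0.05302 = 5.788 m·K/W
Q' = ΔT/ΣR = (388 K − 283.6 K)/5.788 = 18.0 W/m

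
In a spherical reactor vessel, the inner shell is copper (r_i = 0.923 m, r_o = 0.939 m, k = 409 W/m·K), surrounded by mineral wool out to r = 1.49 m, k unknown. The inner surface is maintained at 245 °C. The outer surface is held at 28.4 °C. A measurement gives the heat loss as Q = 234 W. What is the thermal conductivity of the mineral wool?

k = 0.0339 W/m·K

ΣR = ΔT/Q = |245 − 28.4|/234 = 0.9256 K/W
Known resistances:
  R_copper = (1/0.923 − 1/0.939)/(4πk) = 0.01846/(4π·409) = 3.592×10^-6 K/W
R_mineral wool = ΣR − ΣR_known = 0.9256 − 3.592×10^-6 = 0.9256 K/W
(1/r₁−1/r₂)/(4πk) = 0.9256 ⇒ k = 0.3938/(4π·0.9256) = 0.0339 W/m·K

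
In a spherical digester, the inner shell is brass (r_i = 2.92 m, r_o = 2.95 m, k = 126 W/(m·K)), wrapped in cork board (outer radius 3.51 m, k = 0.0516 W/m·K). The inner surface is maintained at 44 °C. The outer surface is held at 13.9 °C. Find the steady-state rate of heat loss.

Series thermal resistances, inner to outer:
  R_brass = (1/2.92 − 1/2.95)/(4πk) = 0.003483/(4π·126) = 2.200×10^-6 K/W
  R_cork board = (1/2.95 − 1/3.51)/(4πk) = 0.05408/(4π·0.0516) = 0.08341 K/W
ΣR = 2.200×10^-6 + 0.08341 = 0.08341 K/W
Q = ΔT/ΣR = (44 °C − 13.9 °C)/0.08341 = 361 W

Q = 361 W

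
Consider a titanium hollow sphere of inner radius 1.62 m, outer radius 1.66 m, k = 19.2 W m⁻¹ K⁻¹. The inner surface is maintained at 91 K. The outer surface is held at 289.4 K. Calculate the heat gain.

Q = 3220 kW

Q = 4πk·ΔT/(1/r₁ − 1/r₂) = 4π × 19.2 × 198.4 / (1/1.62 − 1/1.66) = 3.22×10^6 W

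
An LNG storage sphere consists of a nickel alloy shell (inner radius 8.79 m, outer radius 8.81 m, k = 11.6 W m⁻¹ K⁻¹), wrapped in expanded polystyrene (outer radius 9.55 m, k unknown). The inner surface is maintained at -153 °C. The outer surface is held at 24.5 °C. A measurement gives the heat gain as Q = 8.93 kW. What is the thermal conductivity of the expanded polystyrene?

k = 0.0352 W/m·K

ΣR = ΔT/Q = |-153 − 24.5|/8930 = 0.01988 K/W
Known resistances:
  R_nickel alloy = (1/8.79 − 1/8.81)/(4πk) = 2.583×10^-4/(4π·11.6) = 1.772×10^-6 K/W
R_expanded polystyrene = ΣR − ΣR_known = 0.01988 − 1.772×10^-6 = 0.01988 K/W
(1/r₁−1/r₂)/(4πk) = 0.01988 ⇒ k = 0.008795/(4π·0.01988) = 0.0352 W/m·K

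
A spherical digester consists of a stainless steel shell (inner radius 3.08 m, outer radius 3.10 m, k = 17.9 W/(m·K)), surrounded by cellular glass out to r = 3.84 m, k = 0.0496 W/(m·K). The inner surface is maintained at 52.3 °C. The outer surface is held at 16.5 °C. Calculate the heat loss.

Q = 359 W

Resistance network (inner→outer):
  R_stainless steel = (1/3.08 − 1/3.10)/(4πk) = 0.002095/(4π·17.9) = 9.312×10^-6 K/W
  R_cellular glass = (1/3.10 − 1/3.84)/(4πk) = 0.06216/(4π·0.0496) = 0.09973 K/W
ΣR = 9.312×10^-6 + 0.09973 = 0.09974 K/W
Q = ΔT/ΣR = (52.3 °C − 16.5 °C)/0.09974 = 359 W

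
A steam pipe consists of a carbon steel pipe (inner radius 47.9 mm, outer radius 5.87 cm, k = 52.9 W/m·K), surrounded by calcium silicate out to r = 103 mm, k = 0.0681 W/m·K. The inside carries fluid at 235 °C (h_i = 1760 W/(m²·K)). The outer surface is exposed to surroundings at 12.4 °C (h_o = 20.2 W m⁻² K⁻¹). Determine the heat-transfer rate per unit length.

Resistance network (inner→outer):
  R'_conv,in = 1/(2πr h) = 1/(2π·0.0479·1760) = 0.001888 m·K/W
  R'_carbon steel = ln(0.0587/0.0479)/(2πk) = 0.2033/(2π·52.9) = 6.117×10^-4 m·K/W
  R'_calcium silicate = ln(0.103/0.0587)/(2πk) = 0.5623/(2π·0.0681) = 1.314 m·K/W
  R'_conv,out = 1/(2πr h) = 1/(2π·0.103·20.2) = 0.07649 m·K/W
ΣR = 0.001888 + 6.117×10^-4 + 1.314 + 0.07649 = 1.393 m·K/W
Q' = ΔT/ΣR = (235 °C − 12.4 °C)/1.393 = 160 W/m

Q' = 160 W/m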